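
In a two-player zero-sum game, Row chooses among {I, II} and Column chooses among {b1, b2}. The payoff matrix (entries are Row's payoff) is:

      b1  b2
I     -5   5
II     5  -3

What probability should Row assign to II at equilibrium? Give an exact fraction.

Row minima: I → -5, II → -3; maximin = -3.
Column maxima: b1 → 5, b2 → 5; minimax = 5.
-3 ≠ 5, so there is no saddle point; optimal play is mixed.
Let Row play I with probability p. Expected payoff against b1: (-5)p + 5(1−p) = −10p + 5; against b2: 5p + (-3)(1−p) = 8p − 3.
Setting these equal: −10p + 5 = 8p − 3 ⇒ −18p = -8 ⇒ p = 4/9, and the value is (-10)·(4/9) + 5 = 5/9.
For Column: with q = P(b1), equating I's and II's payoffs gives −10q + 5 = 8q − 3 ⇒ q = 4/9.

5/9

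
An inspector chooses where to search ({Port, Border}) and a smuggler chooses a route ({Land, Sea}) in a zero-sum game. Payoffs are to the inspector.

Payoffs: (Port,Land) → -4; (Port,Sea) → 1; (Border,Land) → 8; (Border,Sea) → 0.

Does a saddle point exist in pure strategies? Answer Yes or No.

No

Row minima: Port → -4, Border → 0; maximin = 0.
Column maxima: Land → 8, Sea → 1; minimax = 1.
0 ≠ 1, so no pure-strategy equilibrium exists.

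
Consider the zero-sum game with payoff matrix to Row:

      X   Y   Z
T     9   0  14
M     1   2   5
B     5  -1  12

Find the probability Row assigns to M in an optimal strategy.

Row minima: T → 0, M → 1, B → -1; maximin = 1.
Column maxima: X → 9, Y → 2, Z → 14; minimax = 2.
1 ≠ 2, so there is no saddle point; optimal play is mixed.
B is strictly dominated by T, so Row never plays it.
Z is strictly dominated by X (it gives Row strictly more in every row), so Column never plays it.
On the remaining 2×2 (T, M vs X, Y):
Let Row play T with probability p. Expected payoff against X: 9p + 1(1−p) = 8p + 1; against Y: 0p + 2(1−p) = −2p + 2.
Setting these equal: 8p + 1 = −2p + 2 ⇒ 10p = 1 ⇒ p = 1/10, and the value is (8)·(1/10) + 1 = 9/5.
For Column: with q = P(X), equating T's and M's payoffs gives 9q = −q + 2 ⇒ q = 1/5.

9/10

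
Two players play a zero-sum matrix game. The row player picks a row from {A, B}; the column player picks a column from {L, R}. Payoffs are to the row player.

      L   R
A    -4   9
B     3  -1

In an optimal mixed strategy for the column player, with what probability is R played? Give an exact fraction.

Row minima: A → -4, B → -1; maximin = -1.
Column maxima: L → 3, R → 9; minimax = 3.
-1 ≠ 3, so there is no saddle point; optimal play is mixed.
Let the row player play A with probability p. Expected payoff against L: (-4)p + 3(1−p) = −7p + 3; against R: 9p + (-1)(1−p) = 10p − 1.
Setting these equal: −7p + 3 = 10p − 1 ⇒ −17p = -4 ⇒ p = 4/17, and the value is (-7)·(4/17) + 3 = 23/17.
For the column player: with q = P(L), equating A's and B's payoffs gives −13q + 9 = 4q − 1 ⇒ q = 10/17.

7/17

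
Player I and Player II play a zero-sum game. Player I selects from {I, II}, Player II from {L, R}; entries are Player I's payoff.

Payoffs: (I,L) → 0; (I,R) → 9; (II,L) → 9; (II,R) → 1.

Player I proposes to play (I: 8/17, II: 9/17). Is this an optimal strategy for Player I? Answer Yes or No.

Yes

Against L this mix gives (8/17)·0 + (9/17)·9 = 81/17.
Against R this mix gives (8/17)·9 + (9/17)·1 = 81/17.
All of Player II's active replies (L, R) yield 81/17, and no column does worse for Player I. The mix makes Player II indifferent and guarantees 81/17, so it is optimal.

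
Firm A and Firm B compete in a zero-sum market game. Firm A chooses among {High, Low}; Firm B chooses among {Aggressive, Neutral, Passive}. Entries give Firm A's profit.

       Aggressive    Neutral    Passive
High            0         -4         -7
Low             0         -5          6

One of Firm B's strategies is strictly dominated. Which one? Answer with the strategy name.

Aggressive

Neutral holds Firm A's payoff strictly below Aggressive in every row: -4 < 0, -5 < 0.
So Aggressive is strictly dominated for Firm B.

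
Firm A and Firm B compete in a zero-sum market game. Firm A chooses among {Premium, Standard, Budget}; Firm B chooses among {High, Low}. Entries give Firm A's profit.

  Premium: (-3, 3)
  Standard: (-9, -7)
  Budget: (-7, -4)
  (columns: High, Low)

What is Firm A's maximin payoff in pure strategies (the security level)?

Row minima: Premium → -3, Standard → -9, Budget → -7.
The best of these is -3.

-3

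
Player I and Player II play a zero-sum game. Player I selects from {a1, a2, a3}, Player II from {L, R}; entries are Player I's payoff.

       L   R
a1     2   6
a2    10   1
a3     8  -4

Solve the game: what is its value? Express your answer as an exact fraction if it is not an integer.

Row minima: a1 → 2, a2 → 1, a3 → -4; maximin = 2.
Column maxima: L → 10, R → 6; minimax = 6.
2 ≠ 6, so there is no saddle point; optimal play is mixed.
a3 is strictly dominated by a2, so Player I never plays it.
On the remaining 2×2 (a1, a2 vs L, R):
Let Player I play a1 with probability p. Expected payoff against L: 2p + 10(1−p) = −8p + 10; against R: 6p + 1(1−p) = 5p + 1.
Setting these equal: −8p + 10 = 5p + 1 ⇒ −13p = -9 ⇒ p = 9/13, and the value is (-8)·(9/13) + 10 = 58/13.
For Player II: with q = P(L), equating a1's and a2's payoffs gives −4q + 6 = 9q + 1 ⇒ q = 5/13.

58/13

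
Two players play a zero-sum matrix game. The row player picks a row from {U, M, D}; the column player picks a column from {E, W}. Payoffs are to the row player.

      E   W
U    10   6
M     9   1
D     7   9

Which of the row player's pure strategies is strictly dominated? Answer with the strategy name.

U gives a strictly higher payoff than M against every column: 10 > 9, 6 > 1.
So M is strictly dominated and the row player never plays it.

M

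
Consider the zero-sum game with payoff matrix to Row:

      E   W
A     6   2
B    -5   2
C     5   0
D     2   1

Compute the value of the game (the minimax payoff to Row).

2

Row minima: A → 2, B → -5, C → 0, D → 1; maximin = 2.
Column maxima: E → 6, W → 2; minimax = 2.
Since maximin = minimax = 2, there is a saddle point and the value is 2.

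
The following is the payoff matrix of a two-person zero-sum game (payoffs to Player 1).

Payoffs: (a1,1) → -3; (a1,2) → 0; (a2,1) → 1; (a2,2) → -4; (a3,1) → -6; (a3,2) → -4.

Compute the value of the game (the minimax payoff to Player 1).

Row minima: a1 → -3, a2 → -4, a3 → -6; maximin = -3.
Column maxima: 1 → 1, 2 → 0; minimax = 0.
-3 ≠ 0, so there is no saddle point; optimal play is mixed.
a3 is strictly dominated by a1, so Player 1 never plays it.
On the remaining 2×2 (a1, a2 vs 1, 2):
Let Player 1 play a1 with probability p. Expected payoff against 1: (-3)p + 1(1−p) = −4p + 1; against 2: 0p + (-4)(1−p) = 4p − 4.
Setting these equal: −4p + 1 = 4p − 4 ⇒ −8p = -5 ⇒ p = 5/8, and the value is (-4)·(5/8) + 1 = -3/2.
For Player 2: with q = P(1), equating a1's and a2's payoffs gives −3q = 5q − 4 ⇒ q = 1/2.

-3/2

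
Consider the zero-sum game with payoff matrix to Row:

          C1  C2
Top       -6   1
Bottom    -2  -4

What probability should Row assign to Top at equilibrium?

Row minima: Top → -6, Bottom → -4; maximin = -4.
Column maxima: C1 → -2, C2 → 1; minimax = -2.
-4 ≠ -2, so there is no saddle point; optimal play is mixed.
Let Row play Top with probability p. Expected payoff against C1: (-6)p + (-2)(1−p) = −4p − 2; against C2: 1p + (-4)(1−p) = 5p − 4.
Setting these equal: −4p − 2 = 5p − 4 ⇒ −9p = -2 ⇒ p = 2/9, and the value is (-4)·(2/9) − 2 = -26/9.
For Column: with q = P(C1), equating Top's and Bottom's payoffs gives −7q + 1 = 2q − 4 ⇒ q = 5/9.

2/9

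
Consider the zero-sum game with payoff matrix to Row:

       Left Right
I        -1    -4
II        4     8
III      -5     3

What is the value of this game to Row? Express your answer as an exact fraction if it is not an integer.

4

Row minima: I → -4, II → 4, III → -5; maximin = 4.
Column maxima: Left → 4, Right → 8; minimax = 4.
Since maximin = minimax = 4, there is a saddle point and the value is 4.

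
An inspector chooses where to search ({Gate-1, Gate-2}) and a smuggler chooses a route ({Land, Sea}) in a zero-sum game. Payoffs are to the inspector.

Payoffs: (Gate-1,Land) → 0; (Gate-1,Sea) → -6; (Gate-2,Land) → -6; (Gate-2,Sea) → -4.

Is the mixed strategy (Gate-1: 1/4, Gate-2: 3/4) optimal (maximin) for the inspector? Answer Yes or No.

Yes

Against Land this mix gives (1/4)·0 + (3/4)·(-6) = -9/2.
Against Sea this mix gives (1/4)·(-6) + (3/4)·(-4) = -9/2.
All of the smuggler's active replies (Land, Sea) yield -9/2, and no column does worse for the inspector. The mix makes the smuggler indifferent and guarantees -9/2, so it is optimal.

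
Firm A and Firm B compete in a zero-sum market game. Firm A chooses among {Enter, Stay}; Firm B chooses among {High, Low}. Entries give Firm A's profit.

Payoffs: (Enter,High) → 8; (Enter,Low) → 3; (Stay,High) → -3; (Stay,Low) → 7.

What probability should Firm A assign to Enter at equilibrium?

2/3

Row minima: Enter → 3, Stay → -3; maximin = 3.
Column maxima: High → 8, Low → 7; minimax = 7.
3 ≠ 7, so there is no saddle point; optimal play is mixed.
Let Firm A play Enter with probability p. Expected payoff against High: 8p + (-3)(1−p) = 11p − 3; against Low: 3p + 7(1−p) = −4p + 7.
Setting these equal: 11p − 3 = −4p + 7 ⇒ 15p = 10 ⇒ p = 2/3, and the value is (11)·(2/3) − 3 = 13/3.
For Firm B: with q = P(High), equating Enter's and Stay's payoffs gives 5q + 3 = −10q + 7 ⇒ q = 4/15.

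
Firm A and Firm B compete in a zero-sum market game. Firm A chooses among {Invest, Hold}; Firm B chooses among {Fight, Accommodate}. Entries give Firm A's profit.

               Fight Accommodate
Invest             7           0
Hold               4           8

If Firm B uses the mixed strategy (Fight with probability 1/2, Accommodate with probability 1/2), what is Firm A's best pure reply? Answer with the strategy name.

Hold

Expected payoff of Invest: (1/2)·7 + (1/2)·0 = 7/2.
Expected payoff of Hold: (1/2)·4 + (1/2)·8 = 6.
The largest is 6, so Firm A's best response is Hold.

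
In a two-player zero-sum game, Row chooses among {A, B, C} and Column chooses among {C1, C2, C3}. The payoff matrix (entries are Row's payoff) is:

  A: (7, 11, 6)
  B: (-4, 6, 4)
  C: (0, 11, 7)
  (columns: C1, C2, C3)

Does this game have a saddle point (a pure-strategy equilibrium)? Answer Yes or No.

Row minima: A → 6, B → -4, C → 0; maximin = 6.
Column maxima: C1 → 7, C2 → 11, C3 → 7; minimax = 7.
6 ≠ 7, so no pure-strategy equilibrium exists.

No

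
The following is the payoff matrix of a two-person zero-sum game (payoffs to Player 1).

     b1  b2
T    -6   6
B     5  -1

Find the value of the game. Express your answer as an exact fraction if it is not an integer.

4/3

Row minima: T → -6, B → -1; maximin = -1.
Column maxima: b1 → 5, b2 → 6; minimax = 5.
-1 ≠ 5, so there is no saddle point; optimal play is mixed.
Let Player 1 play T with probability p. Expected payoff against b1: (-6)p + 5(1−p) = −11p + 5; against b2: 6p + (-1)(1−p) = 7p − 1.
Setting these equal: −11p + 5 = 7p − 1 ⇒ −18p = -6 ⇒ p = 1/3, and the value is (-11)·(1/3) + 5 = 4/3.
For Player 2: with q = P(b1), equating T's and B's payoffs gives −12q + 6 = 6q − 1 ⇒ q = 7/18.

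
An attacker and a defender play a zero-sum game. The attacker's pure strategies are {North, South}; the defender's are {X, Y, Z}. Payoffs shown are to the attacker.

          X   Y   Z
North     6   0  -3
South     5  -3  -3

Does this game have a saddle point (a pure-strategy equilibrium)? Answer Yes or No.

Row minima: North → -3, South → -3; maximin = -3.
Column maxima: X → 6, Y → 0, Z → -3; minimax = -3.
maximin = minimax = -3, so a saddle point exists.

Yes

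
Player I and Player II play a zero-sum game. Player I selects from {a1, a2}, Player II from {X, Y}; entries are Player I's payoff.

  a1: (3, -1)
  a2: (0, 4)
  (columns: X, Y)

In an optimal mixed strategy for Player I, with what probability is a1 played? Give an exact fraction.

1/2

Row minima: a1 → -1, a2 → 0; maximin = 0.
Column maxima: X → 3, Y → 4; minimax = 3.
0 ≠ 3, so there is no saddle point; optimal play is mixed.
Let Player I play a1 with probability p. Expected payoff against X: 3p + 0(1−p) = 3p; against Y: (-1)p + 4(1−p) = −5p + 4.
Setting these equal: 3p = −5p + 4 ⇒ 8p = 4 ⇒ p = 1/2, and the value is (3)·(1/2) = 3/2.
For Player II: with q = P(X), equating a1's and a2's payoffs gives 4q − 1 = −4q + 4 ⇒ q = 5/8.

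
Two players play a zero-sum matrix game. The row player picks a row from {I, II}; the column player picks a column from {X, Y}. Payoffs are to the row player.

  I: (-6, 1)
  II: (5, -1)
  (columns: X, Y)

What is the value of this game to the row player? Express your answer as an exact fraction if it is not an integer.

Row minima: I → -6, II → -1; maximin = -1.
Column maxima: X → 5, Y → 1; minimax = 1.
-1 ≠ 1, so there is no saddle point; optimal play is mixed.
Let the row player play I with probability p. Expected payoff against X: (-6)p + 5(1−p) = −11p + 5; against Y: 1p + (-1)(1−p) = 2p − 1.
Setting these equal: −11p + 5 = 2p − 1 ⇒ −13p = -6 ⇒ p = 6/13, and the value is (-11)·(6/13) + 5 = -1/13.
For the column player: with q = P(X), equating I's and II's payoffs gives −7q + 1 = 6q − 1 ⇒ q = 2/13.

-1/13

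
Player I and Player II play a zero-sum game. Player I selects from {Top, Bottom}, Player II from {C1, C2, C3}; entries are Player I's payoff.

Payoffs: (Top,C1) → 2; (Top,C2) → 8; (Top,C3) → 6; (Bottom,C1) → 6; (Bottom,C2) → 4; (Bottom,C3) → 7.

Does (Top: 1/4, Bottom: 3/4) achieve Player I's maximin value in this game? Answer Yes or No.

Yes

Against C1 this mix gives (1/4)·2 + (3/4)·6 = 5.
Against C2 this mix gives (1/4)·8 + (3/4)·4 = 5.
Against C3 this mix gives (1/4)·6 + (3/4)·7 = 27/4.
All of Player II's active replies (C1, C2) yield 5, and no column does worse for Player I. The mix makes Player II indifferent and guarantees 5, so it is optimal.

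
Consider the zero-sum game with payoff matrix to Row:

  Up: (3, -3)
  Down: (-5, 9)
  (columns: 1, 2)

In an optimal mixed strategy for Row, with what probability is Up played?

Row minima: Up → -3, Down → -5; maximin = -3.
Column maxima: 1 → 3, 2 → 9; minimax = 3.
-3 ≠ 3, so there is no saddle point; optimal play is mixed.
Let Row play Up with probability p. Expected payoff against 1: 3p + (-5)(1−p) = 8p − 5; against 2: (-3)p + 9(1−p) = −12p + 9.
Setting these equal: 8p − 5 = −12p + 9 ⇒ 20p = 14 ⇒ p = 7/10, and the value is (8)·(7/10) − 5 = 3/5.
For Column: with q = P(1), equating Up's and Down's payoffs gives 6q − 3 = −14q + 9 ⇒ q = 3/5.

7/10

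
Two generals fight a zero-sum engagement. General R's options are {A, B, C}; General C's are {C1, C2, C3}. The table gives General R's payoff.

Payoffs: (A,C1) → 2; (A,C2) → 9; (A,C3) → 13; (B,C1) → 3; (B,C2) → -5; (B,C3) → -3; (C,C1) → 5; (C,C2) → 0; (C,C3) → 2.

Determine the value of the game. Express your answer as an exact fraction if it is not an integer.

15/4

Row minima: A → 2, B → -5, C → 0; maximin = 2.
Column maxima: C1 → 5, C2 → 9, C3 → 13; minimax = 5.
2 ≠ 5, so there is no saddle point; optimal play is mixed.
B is strictly dominated by C, so General R never plays it.
C3 is strictly dominated by C2 (it gives General R strictly more in every row), so General C never plays it.
On the remaining 2×2 (A, C vs C1, C2):
Let General R play A with probability p. Expected payoff against C1: 2p + 5(1−p) = −3p + 5; against C2: 9p + 0(1−p) = 9p.
Setting these equal: −3p + 5 = 9p ⇒ −12p = -5 ⇒ p = 5/12, and the value is (-3)·(5/12) + 5 = 15/4.
For General C: with q = P(C1), equating A's and C's payoffs gives −7q + 9 = 5q ⇒ q = 3/4.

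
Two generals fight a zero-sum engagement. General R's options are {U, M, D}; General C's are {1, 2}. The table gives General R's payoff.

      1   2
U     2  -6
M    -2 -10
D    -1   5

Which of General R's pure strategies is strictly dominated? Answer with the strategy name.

U gives a strictly higher payoff than M against every column: 2 > -2, -6 > -10.
So M is strictly dominated and General R never plays it.

M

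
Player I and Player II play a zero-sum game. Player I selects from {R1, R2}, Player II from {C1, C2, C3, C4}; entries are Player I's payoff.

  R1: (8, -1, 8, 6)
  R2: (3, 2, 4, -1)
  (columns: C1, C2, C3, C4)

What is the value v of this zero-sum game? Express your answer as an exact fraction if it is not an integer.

11/10

Row minima: R1 → -1, R2 → -1; maximin = -1.
Column maxima: C1 → 8, C2 → 2, C3 → 8, C4 → 6; minimax = 2.
-1 ≠ 2, so there is no saddle point; optimal play is mixed.
C1 is strictly dominated by C2 (it gives Player I strictly more in every row), so Player II never plays it.
C3 is strictly dominated by C2 (it gives Player I strictly more in every row), so Player II never plays it.
On the remaining 2×2 (R1, R2 vs C2, C4):
Let Player I play R1 with probability p. Expected payoff against C2: (-1)p + 2(1−p) = −3p + 2; against C4: 6p + (-1)(1−p) = 7p − 1.
Setting these equal: −3p + 2 = 7p − 1 ⇒ −10p = -3 ⇒ p = 3/10, and the value is (-3)·(3/10) + 2 = 11/10.
For Player II: with q = P(C2), equating R1's and R2's payoffs gives −7q + 6 = 3q − 1 ⇒ q = 7/10.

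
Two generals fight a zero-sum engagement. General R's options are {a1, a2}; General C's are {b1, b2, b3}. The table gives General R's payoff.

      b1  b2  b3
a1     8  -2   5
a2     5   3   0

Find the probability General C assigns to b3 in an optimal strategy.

Row minima: a1 → -2, a2 → 0; maximin = 0.
Column maxima: b1 → 8, b2 → 3, b3 → 5; minimax = 3.
0 ≠ 3, so there is no saddle point; optimal play is mixed.
b1 is strictly dominated by b2 (it gives General R strictly more in every row), so General C never plays it.
On the remaining 2×2 (a1, a2 vs b2, b3):
Let General R play a1 with probability p. Expected payoff against b2: (-2)p + 3(1−p) = −5p + 3; against b3: 5p + 0(1−p) = 5p.
Setting these equal: −5p + 3 = 5p ⇒ −10p = -3 ⇒ p = 3/10, and the value is (-5)·(3/10) + 3 = 3/2.
For General C: with q = P(b2), equating a1's and a2's payoffs gives −7q + 5 = 3q ⇒ q = 1/2.

1/2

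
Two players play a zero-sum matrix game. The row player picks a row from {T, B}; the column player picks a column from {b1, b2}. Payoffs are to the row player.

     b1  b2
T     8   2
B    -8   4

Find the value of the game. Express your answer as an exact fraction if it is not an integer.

Row minima: T → 2, B → -8; maximin = 2.
Column maxima: b1 → 8, b2 → 4; minimax = 4.
2 ≠ 4, so there is no saddle point; optimal play is mixed.
Let the row player play T with probability p. Expected payoff against b1: 8p + (-8)(1−p) = 16p − 8; against b2: 2p + 4(1−p) = −2p + 4.
Setting these equal: 16p − 8 = −2p + 4 ⇒ 18p = 12 ⇒ p = 2/3, and the value is (16)·(2/3) − 8 = 8/3.
For the column player: with q = P(b1), equating T's and B's payoffs gives 6q + 2 = −12q + 4 ⇒ q = 1/9.

8/3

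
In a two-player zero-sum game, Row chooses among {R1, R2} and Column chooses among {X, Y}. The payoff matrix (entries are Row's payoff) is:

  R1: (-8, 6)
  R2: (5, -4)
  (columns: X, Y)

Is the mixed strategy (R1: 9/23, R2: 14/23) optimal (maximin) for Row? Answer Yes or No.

Against X this mix gives (9/23)·(-8) + (14/23)·5 = -2/23.
Against Y this mix gives (9/23)·6 + (14/23)·(-4) = -2/23.
All of Column's active replies (X, Y) yield -2/23, and no column does worse for Row. The mix makes Column indifferent and guarantees -2/23, so it is optimal.

Yes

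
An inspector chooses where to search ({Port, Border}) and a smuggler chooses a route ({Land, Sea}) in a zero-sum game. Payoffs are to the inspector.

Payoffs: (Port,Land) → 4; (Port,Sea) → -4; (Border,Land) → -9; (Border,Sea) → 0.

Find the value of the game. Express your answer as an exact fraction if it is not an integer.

Row minima: Port → -4, Border → -9; maximin = -4.
Column maxima: Land → 4, Sea → 0; minimax = 0.
-4 ≠ 0, so there is no saddle point; optimal play is mixed.
Let the inspector play Port with probability p. Expected payoff against Land: 4p + (-9)(1−p) = 13p − 9; against Sea: (-4)p + 0(1−p) = −4p.
Setting these equal: 13p − 9 = −4p ⇒ 17p = 9 ⇒ p = 9/17, and the value is (13)·(9/17) − 9 = -36/17.
For the smuggler: with q = P(Land), equating Port's and Border's payoffs gives 8q − 4 = −9q ⇒ q = 4/17.

-36/17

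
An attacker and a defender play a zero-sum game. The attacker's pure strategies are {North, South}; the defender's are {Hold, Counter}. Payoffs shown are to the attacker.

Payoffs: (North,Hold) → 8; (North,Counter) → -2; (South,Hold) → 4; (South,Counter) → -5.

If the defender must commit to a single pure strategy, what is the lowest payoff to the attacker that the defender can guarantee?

-2

Column maxima: Hold → 8, Counter → -2.
The smallest of these is -2.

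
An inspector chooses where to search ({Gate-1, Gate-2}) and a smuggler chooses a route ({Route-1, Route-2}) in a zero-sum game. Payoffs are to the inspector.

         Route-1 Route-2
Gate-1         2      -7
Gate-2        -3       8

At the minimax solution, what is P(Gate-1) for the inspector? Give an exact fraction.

Row minima: Gate-1 → -7, Gate-2 → -3; maximin = -3.
Column maxima: Route-1 → 2, Route-2 → 8; minimax = 2.
-3 ≠ 2, so there is no saddle point; optimal play is mixed.
Let the inspector play Gate-1 with probability p. Expected payoff against Route-1: 2p + (-3)(1−p) = 5p − 3; against Route-2: (-7)p + 8(1−p) = −15p + 8.
Setting these equal: 5p − 3 = −15p + 8 ⇒ 20p = 11 ⇒ p = 11/20, and the value is (5)·(11/20) − 3 = -1/4.
For the smuggler: with q = P(Route-1), equating Gate-1's and Gate-2's payoffs gives 9q − 7 = −11q + 8 ⇒ q = 3/4.

11/20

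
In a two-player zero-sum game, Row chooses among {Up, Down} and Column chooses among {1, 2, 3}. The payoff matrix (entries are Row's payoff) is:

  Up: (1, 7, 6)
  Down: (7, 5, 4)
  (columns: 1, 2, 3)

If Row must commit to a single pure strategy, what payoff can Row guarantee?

Row minima: Up → 1, Down → 4.
The best of these is 4.

4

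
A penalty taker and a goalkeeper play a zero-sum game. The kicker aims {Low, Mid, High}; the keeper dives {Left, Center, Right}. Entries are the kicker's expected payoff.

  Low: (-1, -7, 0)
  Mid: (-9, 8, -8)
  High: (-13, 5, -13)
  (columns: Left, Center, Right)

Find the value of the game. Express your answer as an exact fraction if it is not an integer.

Row minima: Low → -7, Mid → -9, High → -13; maximin = -7.
Column maxima: Left → -1, Center → 8, Right → 0; minimax = -1.
-7 ≠ -1, so there is no saddle point; optimal play is mixed.
High is strictly dominated by Mid, so the kicker never plays it.
With High eliminated, Right is strictly dominated by Left (it gives the kicker strictly more in every remaining row), so the keeper never plays it.
On the remaining 2×2 (Low, Mid vs Left, Center):
Let the kicker play Low with probability p. Expected payoff against Left: (-1)p + (-9)(1−p) = 8p − 9; against Center: (-7)p + 8(1−p) = −15p + 8.
Setting these equal: 8p − 9 = −15p + 8 ⇒ 23p = 17 ⇒ p = 17/23, and the value is (8)·(17/23) − 9 = -71/23.
For the keeper: with q = P(Left), equating Low's and Mid's payoffs gives 6q − 7 = −17q + 8 ⇒ q = 15/23.

-71/23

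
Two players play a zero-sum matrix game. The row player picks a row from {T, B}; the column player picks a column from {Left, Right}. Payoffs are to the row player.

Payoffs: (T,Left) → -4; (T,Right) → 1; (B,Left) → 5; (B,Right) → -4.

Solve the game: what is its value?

-11/14

Row minima: T → -4, B → -4; maximin = -4.
Column maxima: Left → 5, Right → 1; minimax = 1.
-4 ≠ 1, so there is no saddle point; optimal play is mixed.
Let the row player play T with probability p. Expected payoff against Left: (-4)p + 5(1−p) = −9p + 5; against Right: 1p + (-4)(1−p) = 5p − 4.
Setting these equal: −9p + 5 = 5p − 4 ⇒ −14p = -9 ⇒ p = 9/14, and the value is (-9)·(9/14) + 5 = -11/14.
For the column player: with q = P(Left), equating T's and B's payoffs gives −5q + 1 = 9q − 4 ⇒ q = 5/14.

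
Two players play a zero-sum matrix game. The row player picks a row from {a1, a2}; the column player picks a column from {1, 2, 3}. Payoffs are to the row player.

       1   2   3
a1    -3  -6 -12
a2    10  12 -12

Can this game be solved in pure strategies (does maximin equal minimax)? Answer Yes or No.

Row minima: a1 → -12, a2 → -12; maximin = -12.
Column maxima: 1 → 10, 2 → 12, 3 → -12; minimax = -12.
maximin = minimax = -12, so a saddle point exists.

Yes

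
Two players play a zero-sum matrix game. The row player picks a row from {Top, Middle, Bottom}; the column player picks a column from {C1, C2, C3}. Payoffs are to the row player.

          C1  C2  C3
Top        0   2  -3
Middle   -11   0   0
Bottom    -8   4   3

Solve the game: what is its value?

-12/7

Row minima: Top → -3, Middle → -11, Bottom → -8; maximin = -3.
Column maxima: C1 → 0, C2 → 4, C3 → 3; minimax = 0.
-3 ≠ 0, so there is no saddle point; optimal play is mixed.
Middle is strictly dominated by Bottom, so the row player never plays it.
C2 is strictly dominated by C1 (it gives the row player strictly more in every row), so the column player never plays it.
On the remaining 2×2 (Top, Bottom vs C1, C3):
Let the row player play Top with probability p. Expected payoff against C1: 0p + (-8)(1−p) = 8p − 8; against C3: (-3)p + 3(1−p) = −6p + 3.
Setting these equal: 8p − 8 = −6p + 3 ⇒ 14p = 11 ⇒ p = 11/14, and the value is (8)·(11/14) − 8 = -12/7.
For the column player: with q = P(C1), equating Top's and Bottom's payoffs gives 3q − 3 = −11q + 3 ⇒ q = 3/7.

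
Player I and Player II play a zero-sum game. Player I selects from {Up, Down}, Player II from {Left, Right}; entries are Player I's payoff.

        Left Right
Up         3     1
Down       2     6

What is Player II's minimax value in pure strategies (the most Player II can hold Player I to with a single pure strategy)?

Column maxima: Left → 3, Right → 6.
The smallest of these is 3.

3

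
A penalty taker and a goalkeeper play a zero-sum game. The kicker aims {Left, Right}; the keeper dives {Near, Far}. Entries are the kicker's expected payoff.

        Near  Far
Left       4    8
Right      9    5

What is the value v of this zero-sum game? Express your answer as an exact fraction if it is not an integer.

Row minima: Left → 4, Right → 5; maximin = 5.
Column maxima: Near → 9, Far → 8; minimax = 8.
5 ≠ 8, so there is no saddle point; optimal play is mixed.
Let the kicker play Left with probability p. Expected payoff against Near: 4p + 9(1−p) = −5p + 9; against Far: 8p + 5(1−p) = 3p + 5.
Setting these equal: −5p + 9 = 3p + 5 ⇒ −8p = -4 ⇒ p = 1/2, and the value is (-5)·(1/2) + 9 = 13/2.
For the keeper: with q = P(Near), equating Left's and Right's payoffs gives −4q + 8 = 4q + 5 ⇒ q = 3/8.

13/2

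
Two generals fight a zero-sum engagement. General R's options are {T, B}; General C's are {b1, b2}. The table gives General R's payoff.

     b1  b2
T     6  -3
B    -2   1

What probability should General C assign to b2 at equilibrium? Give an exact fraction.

Row minima: T → -3, B → -2; maximin = -2.
Column maxima: b1 → 6, b2 → 1; minimax = 1.
-2 ≠ 1, so there is no saddle point; optimal play is mixed.
Let General R play T with probability p. Expected payoff against b1: 6p + (-2)(1−p) = 8p − 2; against b2: (-3)p + 1(1−p) = −4p + 1.
Setting these equal: 8p − 2 = −4p + 1 ⇒ 12p = 3 ⇒ p = 1/4, and the value is (8)·(1/4) − 2 = 0.
For General C: with q = P(b1), equating T's and B's payoffs gives 9q − 3 = −3q + 1 ⇒ q = 1/3.

2/3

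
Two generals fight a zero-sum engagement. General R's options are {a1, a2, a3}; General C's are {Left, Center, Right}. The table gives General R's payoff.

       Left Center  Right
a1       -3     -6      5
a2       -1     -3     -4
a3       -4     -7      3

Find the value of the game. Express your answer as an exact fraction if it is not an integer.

Row minima: a1 → -6, a2 → -4, a3 → -7; maximin = -4.
Column maxima: Left → -1, Center → -3, Right → 5; minimax = -3.
-4 ≠ -3, so there is no saddle point; optimal play is mixed.
a3 is strictly dominated by a1, so General R never plays it.
Left is strictly dominated by Center (it gives General R strictly more in every row), so General C never plays it.
On the remaining 2×2 (a1, a2 vs Center, Right):
Let General R play a1 with probability p. Expected payoff against Center: (-6)p + (-3)(1−p) = −3p − 3; against Right: 5p + (-4)(1−p) = 9p − 4.
Setting these equal: −3p − 3 = 9p − 4 ⇒ −12p = -1 ⇒ p = 1/12, and the value is (-3)·(1/12) − 3 = -13/4.
For General C: with q = P(Center), equating a1's and a2's payoffs gives −11q + 5 = q − 4 ⇒ q = 3/4.

-13/4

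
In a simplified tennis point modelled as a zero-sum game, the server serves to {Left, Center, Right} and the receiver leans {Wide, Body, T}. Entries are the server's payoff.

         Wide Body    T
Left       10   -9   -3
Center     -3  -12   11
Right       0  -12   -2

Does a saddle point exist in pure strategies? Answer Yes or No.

Yes

Row minima: Left → -9, Center → -12, Right → -12; maximin = -9.
Column maxima: Wide → 10, Body → -9, T → 11; minimax = -9.
maximin = minimax = -9, so a saddle point exists.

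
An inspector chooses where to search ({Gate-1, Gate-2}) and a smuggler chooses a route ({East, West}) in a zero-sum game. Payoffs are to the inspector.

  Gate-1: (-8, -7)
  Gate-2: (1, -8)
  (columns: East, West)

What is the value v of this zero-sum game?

Row minima: Gate-1 → -8, Gate-2 → -8; maximin = -8.
Column maxima: East → 1, West → -7; minimax = -7.
-8 ≠ -7, so there is no saddle point; optimal play is mixed.
Let the inspector play Gate-1 with probability p. Expected payoff against East: (-8)p + 1(1−p) = −9p + 1; against West: (-7)p + (-8)(1−p) = p − 8.
Setting these equal: −9p + 1 = p − 8 ⇒ −10p = -9 ⇒ p = 9/10, and the value is (-9)·(9/10) + 1 = -71/10.
For the smuggler: with q = P(East), equating Gate-1's and Gate-2's payoffs gives −q − 7 = 9q − 8 ⇒ q = 1/10.

-71/10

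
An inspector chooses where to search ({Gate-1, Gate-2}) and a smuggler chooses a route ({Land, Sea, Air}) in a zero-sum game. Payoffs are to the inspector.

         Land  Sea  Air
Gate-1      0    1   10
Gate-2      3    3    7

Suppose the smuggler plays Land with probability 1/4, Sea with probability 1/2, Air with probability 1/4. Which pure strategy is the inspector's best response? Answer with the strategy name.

Expected payoff of Gate-1: (1/4)·0 + (1/2)·1 + (1/4)·10 = 3.
Expected payoff of Gate-2: (1/4)·3 + (1/2)·3 + (1/4)·7 = 4.
The largest is 4, so the inspector's best response is Gate-2.

Gate-2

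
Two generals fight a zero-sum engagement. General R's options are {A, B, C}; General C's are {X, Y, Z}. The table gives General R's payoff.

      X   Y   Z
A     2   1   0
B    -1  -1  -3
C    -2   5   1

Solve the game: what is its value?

Row minima: A → 0, B → -3, C → -2; maximin = 0.
Column maxima: X → 2, Y → 5, Z → 1; minimax = 1.
0 ≠ 1, so there is no saddle point; optimal play is mixed.
B is strictly dominated by A, so General R never plays it.
Y is strictly dominated by Z (it gives General R strictly more in every row), so General C never plays it.
On the remaining 2×2 (A, C vs X, Z):
Let General R play A with probability p. Expected payoff against X: 2p + (-2)(1−p) = 4p − 2; against Z: 0p + 1(1−p) = −p + 1.
Setting these equal: 4p − 2 = −p + 1 ⇒ 5p = 3 ⇒ p = 3/5, and the value is (4)·(3/5) − 2 = 2/5.
For General C: with q = P(X), equating A's and C's payoffs gives 2q = −3q + 1 ⇒ q = 1/5.

2/5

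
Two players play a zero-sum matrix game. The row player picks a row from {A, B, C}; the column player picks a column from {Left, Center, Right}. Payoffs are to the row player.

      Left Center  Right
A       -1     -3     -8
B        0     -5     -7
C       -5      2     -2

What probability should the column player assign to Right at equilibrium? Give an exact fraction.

1/2

Row minima: A → -8, B → -7, C → -5; maximin = -5.
Column maxima: Left → 0, Center → 2, Right → -2; minimax = -2.
-5 ≠ -2, so there is no saddle point; optimal play is mixed.
Center is strictly dominated by Right (it gives the row player strictly more in every row), so the column player never plays it.
With Center eliminated, A is strictly dominated by B (B gives the row player strictly more in every remaining column), so the row player never plays it.
On the remaining 2×2 (B, C vs Left, Right):
Let the row player play B with probability p. Expected payoff against Left: 0p + (-5)(1−p) = 5p − 5; against Right: (-7)p + (-2)(1−p) = −5p − 2.
Setting these equal: 5p − 5 = −5p − 2 ⇒ 10p = 3 ⇒ p = 3/10, and the value is (5)·(3/10) − 5 = -7/2.
For the column player: with q = P(Left), equating B's and C's payoffs gives 7q − 7 = −3q − 2 ⇒ q = 1/2.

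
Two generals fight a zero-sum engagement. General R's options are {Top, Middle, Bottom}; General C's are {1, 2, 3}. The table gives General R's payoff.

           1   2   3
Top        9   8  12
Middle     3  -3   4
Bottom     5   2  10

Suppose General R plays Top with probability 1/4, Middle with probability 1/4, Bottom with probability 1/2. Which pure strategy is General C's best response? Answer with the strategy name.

If General C plays 1, General R's expected payoff is (1/4)·9 + (1/4)·3 + (1/2)·5 = 11/2.
If General C plays 2, General R's expected payoff is (1/4)·8 + (1/4)·(-3) + (1/2)·2 = 9/4.
If General C plays 3, General R's expected payoff is (1/4)·12 + (1/4)·4 + (1/2)·10 = 9.
General C minimizes General R's payoff; the smallest is 9/4, so the best response is 2.

2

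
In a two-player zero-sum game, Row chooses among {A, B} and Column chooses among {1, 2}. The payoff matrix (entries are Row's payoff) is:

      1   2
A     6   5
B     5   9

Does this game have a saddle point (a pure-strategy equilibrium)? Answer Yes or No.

Row minima: A → 5, B → 5; maximin = 5.
Column maxima: 1 → 6, 2 → 9; minimax = 6.
5 ≠ 6, so no pure-strategy equilibrium exists.

No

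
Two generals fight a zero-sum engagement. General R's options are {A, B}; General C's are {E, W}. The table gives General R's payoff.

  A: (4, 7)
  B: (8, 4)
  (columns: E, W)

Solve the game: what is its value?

40/7

Row minima: A → 4, B → 4; maximin = 4.
Column maxima: E → 8, W → 7; minimax = 7.
4 ≠ 7, so there is no saddle point; optimal play is mixed.
Let General R play A with probability p. Expected payoff against E: 4p + 8(1−p) = −4p + 8; against W: 7p + 4(1−p) = 3p + 4.
Setting these equal: −4p + 8 = 3p + 4 ⇒ −7p = -4 ⇒ p = 4/7, and the value is (-4)·(4/7) + 8 = 40/7.
For General C: with q = P(E), equating A's and B's payoffs gives −3q + 7 = 4q + 4 ⇒ q = 3/7.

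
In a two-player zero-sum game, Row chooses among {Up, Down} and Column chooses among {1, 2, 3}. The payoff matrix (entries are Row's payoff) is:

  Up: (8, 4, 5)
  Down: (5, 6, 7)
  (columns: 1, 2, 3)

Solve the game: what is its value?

Row minima: Up → 4, Down → 5; maximin = 5.
Column maxima: 1 → 8, 2 → 6, 3 → 7; minimax = 6.
5 ≠ 6, so there is no saddle point; optimal play is mixed.
3 is strictly dominated by 2 (it gives Row strictly more in every row), so Column never plays it.
On the remaining 2×2 (Up, Down vs 1, 2):
Let Row play Up with probability p. Expected payoff against 1: 8p + 5(1−p) = 3p + 5; against 2: 4p + 6(1−p) = −2p + 6.
Setting these equal: 3p + 5 = −2p + 6 ⇒ 5p = 1 ⇒ p = 1/5, and the value is (3)·(1/5) + 5 = 28/5.
For Column: with q = P(1), equating Up's and Down's payoffs gives 4q + 4 = −q + 6 ⇒ q = 2/5.

28/5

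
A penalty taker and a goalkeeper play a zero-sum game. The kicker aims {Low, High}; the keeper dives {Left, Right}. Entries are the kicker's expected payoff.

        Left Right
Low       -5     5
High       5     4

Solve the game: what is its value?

45/11

Row minima: Low → -5, High → 4; maximin = 4.
Column maxima: Left → 5, Right → 5; minimax = 5.
4 ≠ 5, so there is no saddle point; optimal play is mixed.
Let the kicker play Low with probability p. Expected payoff against Left: (-5)p + 5(1−p) = −10p + 5; against Right: 5p + 4(1−p) = p + 4.
Setting these equal: −10p + 5 = p + 4 ⇒ −11p = -1 ⇒ p = 1/11, and the value is (-10)·(1/11) + 5 = 45/11.
For the keeper: with q = P(Left), equating Low's and High's payoffs gives −10q + 5 = q + 4 ⇒ q = 1/11.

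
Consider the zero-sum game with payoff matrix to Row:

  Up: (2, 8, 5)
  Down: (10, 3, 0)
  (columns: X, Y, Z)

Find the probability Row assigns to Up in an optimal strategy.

10/13

Row minima: Up → 2, Down → 0; maximin = 2.
Column maxima: X → 10, Y → 8, Z → 5; minimax = 5.
2 ≠ 5, so there is no saddle point; optimal play is mixed.
Y is strictly dominated by Z (it gives Row strictly more in every row), so Column never plays it.
On the remaining 2×2 (Up, Down vs X, Z):
Let Row play Up with probability p. Expected payoff against X: 2p + 10(1−p) = −8p + 10; against Z: 5p + 0(1−p) = 5p.
Setting these equal: −8p + 10 = 5p ⇒ −13p = -10 ⇒ p = 10/13, and the value is (-8)·(10/13) + 10 = 50/13.
For Column: with q = P(X), equating Up's and Down's payoffs gives −3q + 5 = 10q ⇒ q = 5/13.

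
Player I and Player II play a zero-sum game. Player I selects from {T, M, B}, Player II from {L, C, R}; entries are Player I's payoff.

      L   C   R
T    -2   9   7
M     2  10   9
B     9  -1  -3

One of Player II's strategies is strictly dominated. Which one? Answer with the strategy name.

C

R holds Player I's payoff strictly below C in every row: 7 < 9, 9 < 10, -3 < -1.
So C is strictly dominated for Player II.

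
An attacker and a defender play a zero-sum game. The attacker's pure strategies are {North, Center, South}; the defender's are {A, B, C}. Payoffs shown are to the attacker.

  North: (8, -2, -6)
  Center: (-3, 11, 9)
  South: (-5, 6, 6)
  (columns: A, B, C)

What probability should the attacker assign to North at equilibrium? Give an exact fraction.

Row minima: North → -6, Center → -3, South → -5; maximin = -3.
Column maxima: A → 8, B → 11, C → 9; minimax = 8.
-3 ≠ 8, so there is no saddle point; optimal play is mixed.
South is strictly dominated by Center, so the attacker never plays it.
With South eliminated, B is strictly dominated by C (it gives the attacker strictly more in every remaining row), so the defender never plays it.
On the remaining 2×2 (North, Center vs A, C):
Let the attacker play North with probability p. Expected payoff against A: 8p + (-3)(1−p) = 11p − 3; against C: (-6)p + 9(1−p) = −15p + 9.
Setting these equal: 11p − 3 = −15p + 9 ⇒ 26p = 12 ⇒ p = 6/13, and the value is (11)·(6/13) − 3 = 27/13.
For the defender: with q = P(A), equating North's and Center's payoffs gives 14q − 6 = −12q + 9 ⇒ q = 15/26.

6/13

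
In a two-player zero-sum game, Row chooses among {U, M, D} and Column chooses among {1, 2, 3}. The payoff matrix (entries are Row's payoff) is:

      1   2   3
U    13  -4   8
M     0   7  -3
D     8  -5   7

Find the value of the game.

Row minima: U → -4, M → -3, D → -5; maximin = -3.
Column maxima: 1 → 13, 2 → 7, 3 → 8; minimax = 7.
-3 ≠ 7, so there is no saddle point; optimal play is mixed.
D is strictly dominated by U, so Row never plays it.
1 is strictly dominated by 3 (it gives Row strictly more in every row), so Column never plays it.
On the remaining 2×2 (U, M vs 2, 3):
Let Row play U with probability p. Expected payoff against 2: (-4)p + 7(1−p) = −11p + 7; against 3: 8p + (-3)(1−p) = 11p − 3.
Setting these equal: −11p + 7 = 11p − 3 ⇒ −22p = -10 ⇒ p = 5/11, and the value is (-11)·(5/11) + 7 = 2.
For Column: with q = P(2), equating U's and M's payoffs gives −12q + 8 = 10q − 3 ⇒ q = 1/2.

2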